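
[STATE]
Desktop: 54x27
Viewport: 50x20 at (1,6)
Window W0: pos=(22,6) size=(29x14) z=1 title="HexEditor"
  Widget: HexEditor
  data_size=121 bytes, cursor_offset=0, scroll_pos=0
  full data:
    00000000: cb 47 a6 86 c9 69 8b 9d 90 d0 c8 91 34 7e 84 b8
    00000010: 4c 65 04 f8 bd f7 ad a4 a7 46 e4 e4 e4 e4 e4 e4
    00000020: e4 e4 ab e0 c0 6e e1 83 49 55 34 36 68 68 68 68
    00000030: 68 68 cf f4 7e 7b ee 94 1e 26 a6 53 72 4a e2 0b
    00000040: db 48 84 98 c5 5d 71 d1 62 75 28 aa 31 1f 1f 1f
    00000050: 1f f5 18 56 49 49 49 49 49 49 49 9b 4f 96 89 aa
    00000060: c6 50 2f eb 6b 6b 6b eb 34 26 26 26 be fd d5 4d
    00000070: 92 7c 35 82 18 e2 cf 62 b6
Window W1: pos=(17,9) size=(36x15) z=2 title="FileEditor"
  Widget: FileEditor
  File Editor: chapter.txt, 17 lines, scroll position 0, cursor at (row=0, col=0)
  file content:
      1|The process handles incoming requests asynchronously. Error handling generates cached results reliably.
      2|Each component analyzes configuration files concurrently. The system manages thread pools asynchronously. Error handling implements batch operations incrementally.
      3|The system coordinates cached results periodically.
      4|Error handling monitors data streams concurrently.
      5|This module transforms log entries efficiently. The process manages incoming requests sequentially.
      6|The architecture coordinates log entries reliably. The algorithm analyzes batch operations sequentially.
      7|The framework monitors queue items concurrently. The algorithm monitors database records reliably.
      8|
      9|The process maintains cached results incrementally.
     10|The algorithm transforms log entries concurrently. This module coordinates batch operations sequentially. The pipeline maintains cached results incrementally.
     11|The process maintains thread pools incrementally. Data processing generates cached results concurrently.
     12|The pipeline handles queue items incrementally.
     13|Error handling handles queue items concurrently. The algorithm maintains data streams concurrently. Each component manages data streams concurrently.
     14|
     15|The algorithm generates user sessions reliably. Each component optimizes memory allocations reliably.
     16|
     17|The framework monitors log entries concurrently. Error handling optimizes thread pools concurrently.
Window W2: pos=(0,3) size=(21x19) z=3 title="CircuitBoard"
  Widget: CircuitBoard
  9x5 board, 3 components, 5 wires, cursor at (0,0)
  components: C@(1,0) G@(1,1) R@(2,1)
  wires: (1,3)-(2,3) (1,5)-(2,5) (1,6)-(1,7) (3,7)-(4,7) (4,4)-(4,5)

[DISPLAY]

   0 1 2 3 4 5 6 7 ┃ ┏━━━━━━━━━━━━━━━━━━━━━━━━━━━┓
0  [.]             ┃ ┃ HexEditor                 ┃
                   ┃ ┠───────────────────────────┨
1   C   G       ·  ┃━━━━━━━━━━━━━━━━━━━━━━━━━━━━━━
                │  ┃leEditor                      
2       R       ·  ┃──────────────────────────────
                   ┃ process handles incoming requ
3                  ┃h component analyzes configura
                   ┃ system coordinates cached res
4                  ┃or handling monitors data stre
Cursor: (0,0)      ┃s module transforms log entrie
                   ┃ architecture coordinates log 
                   ┃ framework monitors queue item
                   ┃                              
                   ┃ process maintains cached resu
━━━━━━━━━━━━━━━━━━━┛ algorithm transforms log entr
                ┃The process maintains thread pool
                ┗━━━━━━━━━━━━━━━━━━━━━━━━━━━━━━━━━
                                                  
                                                  


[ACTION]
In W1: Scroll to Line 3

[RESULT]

   0 1 2 3 4 5 6 7 ┃ ┏━━━━━━━━━━━━━━━━━━━━━━━━━━━┓
0  [.]             ┃ ┃ HexEditor                 ┃
                   ┃ ┠───────────────────────────┨
1   C   G       ·  ┃━━━━━━━━━━━━━━━━━━━━━━━━━━━━━━
                │  ┃leEditor                      
2       R       ·  ┃──────────────────────────────
                   ┃ system coordinates cached res
3                  ┃or handling monitors data stre
                   ┃s module transforms log entrie
4                  ┃ architecture coordinates log 
Cursor: (0,0)      ┃ framework monitors queue item
                   ┃                              
                   ┃ process maintains cached resu
                   ┃ algorithm transforms log entr
                   ┃ process maintains thread pool
━━━━━━━━━━━━━━━━━━━┛ pipeline handles queue items 
                ┃Error handling handles queue item
                ┗━━━━━━━━━━━━━━━━━━━━━━━━━━━━━━━━━
                                                  
                                                  


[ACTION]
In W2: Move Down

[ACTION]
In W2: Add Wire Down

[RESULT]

   0 1 2 3 4 5 6 7 ┃ ┏━━━━━━━━━━━━━━━━━━━━━━━━━━━┓
0                  ┃ ┃ HexEditor                 ┃
                   ┃ ┠───────────────────────────┨
1  [C]  G       ·  ┃━━━━━━━━━━━━━━━━━━━━━━━━━━━━━━
    │           │  ┃leEditor                      
2   ·   R       ·  ┃──────────────────────────────
                   ┃ system coordinates cached res
3                  ┃or handling monitors data stre
                   ┃s module transforms log entrie
4                  ┃ architecture coordinates log 
Cursor: (1,0)      ┃ framework monitors queue item
                   ┃                              
                   ┃ process maintains cached resu
                   ┃ algorithm transforms log entr
                   ┃ process maintains thread pool
━━━━━━━━━━━━━━━━━━━┛ pipeline handles queue items 
                ┃Error handling handles queue item
                ┗━━━━━━━━━━━━━━━━━━━━━━━━━━━━━━━━━
                                                  
                                                  


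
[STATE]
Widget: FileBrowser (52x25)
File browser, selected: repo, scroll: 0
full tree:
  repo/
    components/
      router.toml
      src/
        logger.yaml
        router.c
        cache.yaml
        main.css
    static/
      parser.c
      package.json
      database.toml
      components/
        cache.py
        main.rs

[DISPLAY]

> [-] repo/                                         
    [+] components/                                 
    [+] static/                                     
                                                    
                                                    
                                                    
                                                    
                                                    
                                                    
                                                    
                                                    
                                                    
                                                    
                                                    
                                                    
                                                    
                                                    
                                                    
                                                    
                                                    
                                                    
                                                    
                                                    
                                                    
                                                    


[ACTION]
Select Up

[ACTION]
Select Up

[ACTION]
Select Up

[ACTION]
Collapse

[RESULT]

> [+] repo/                                         
                                                    
                                                    
                                                    
                                                    
                                                    
                                                    
                                                    
                                                    
                                                    
                                                    
                                                    
                                                    
                                                    
                                                    
                                                    
                                                    
                                                    
                                                    
                                                    
                                                    
                                                    
                                                    
                                                    
                                                    


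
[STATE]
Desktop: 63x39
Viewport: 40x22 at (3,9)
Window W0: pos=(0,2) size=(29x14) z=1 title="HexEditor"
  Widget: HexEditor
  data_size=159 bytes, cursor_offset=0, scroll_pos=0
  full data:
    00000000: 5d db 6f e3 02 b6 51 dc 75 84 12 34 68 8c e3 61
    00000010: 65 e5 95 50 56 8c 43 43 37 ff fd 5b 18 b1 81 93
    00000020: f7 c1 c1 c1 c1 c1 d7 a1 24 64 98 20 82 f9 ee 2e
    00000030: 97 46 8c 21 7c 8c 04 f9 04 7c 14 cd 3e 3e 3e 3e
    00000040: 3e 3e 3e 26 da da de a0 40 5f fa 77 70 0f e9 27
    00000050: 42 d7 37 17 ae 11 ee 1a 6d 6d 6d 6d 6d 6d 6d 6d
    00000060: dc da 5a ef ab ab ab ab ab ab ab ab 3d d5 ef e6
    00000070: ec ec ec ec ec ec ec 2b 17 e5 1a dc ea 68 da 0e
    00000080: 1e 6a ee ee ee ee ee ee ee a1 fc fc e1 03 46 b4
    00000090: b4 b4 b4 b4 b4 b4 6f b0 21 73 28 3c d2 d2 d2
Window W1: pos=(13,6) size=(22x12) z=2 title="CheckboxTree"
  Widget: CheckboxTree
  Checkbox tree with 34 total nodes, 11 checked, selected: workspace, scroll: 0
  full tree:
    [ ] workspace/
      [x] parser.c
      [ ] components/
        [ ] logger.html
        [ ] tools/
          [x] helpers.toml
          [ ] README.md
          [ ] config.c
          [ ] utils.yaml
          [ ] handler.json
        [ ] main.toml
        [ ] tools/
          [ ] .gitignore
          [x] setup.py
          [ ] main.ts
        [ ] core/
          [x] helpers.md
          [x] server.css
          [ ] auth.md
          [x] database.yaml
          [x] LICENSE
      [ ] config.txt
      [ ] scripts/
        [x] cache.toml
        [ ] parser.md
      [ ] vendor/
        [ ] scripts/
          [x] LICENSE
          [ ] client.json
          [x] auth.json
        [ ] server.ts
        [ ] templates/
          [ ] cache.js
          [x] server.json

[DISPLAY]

000040  3e┃>[-] workspace/     ┃        
000050  42┃   [x] parser.c     ┃        
000060  dc┃   [-] components/  ┃        
000070  ec┃     [ ] logger.html┃        
000080  1e┃     [-] tools/     ┃        
000090  b4┃       [x] helpers.t┃        
━━━━━━━━━━┃       [ ] README.md┃        
          ┃       [ ] config.c ┃        
          ┗━━━━━━━━━━━━━━━━━━━━┛        
                                        
                                        
                                        
                                        
                                        
                                        
                                        
                                        
                                        
                                        
                                        
                                        
                                        


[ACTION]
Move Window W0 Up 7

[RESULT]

000060  dc┃>[-] workspace/     ┃        
000070  ec┃   [x] parser.c     ┃        
000080  1e┃   [-] components/  ┃        
000090  b4┃     [ ] logger.html┃        
━━━━━━━━━━┃     [-] tools/     ┃        
          ┃       [x] helpers.t┃        
          ┃       [ ] README.md┃        
          ┃       [ ] config.c ┃        
          ┗━━━━━━━━━━━━━━━━━━━━┛        
                                        
                                        
                                        
                                        
                                        
                                        
                                        
                                        
                                        
                                        
                                        
                                        
                                        


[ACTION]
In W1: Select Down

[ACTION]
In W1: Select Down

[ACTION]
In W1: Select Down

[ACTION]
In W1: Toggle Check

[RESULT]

000060  dc┃ [-] workspace/     ┃        
000070  ec┃   [x] parser.c     ┃        
000080  1e┃   [-] components/  ┃        
000090  b4┃>    [x] logger.html┃        
━━━━━━━━━━┃     [-] tools/     ┃        
          ┃       [x] helpers.t┃        
          ┃       [ ] README.md┃        
          ┃       [ ] config.c ┃        
          ┗━━━━━━━━━━━━━━━━━━━━┛        
                                        
                                        
                                        
                                        
                                        
                                        
                                        
                                        
                                        
                                        
                                        
                                        
                                        


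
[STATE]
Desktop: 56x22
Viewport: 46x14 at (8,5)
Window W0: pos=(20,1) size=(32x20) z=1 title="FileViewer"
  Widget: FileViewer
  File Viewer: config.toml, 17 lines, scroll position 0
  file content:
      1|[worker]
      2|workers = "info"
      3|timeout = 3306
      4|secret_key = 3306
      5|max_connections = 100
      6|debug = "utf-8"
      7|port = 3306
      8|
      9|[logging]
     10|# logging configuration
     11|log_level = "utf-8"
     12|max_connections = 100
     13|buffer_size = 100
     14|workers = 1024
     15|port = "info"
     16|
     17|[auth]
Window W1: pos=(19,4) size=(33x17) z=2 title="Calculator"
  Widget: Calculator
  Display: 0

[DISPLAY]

           ┃ Calculator                    ┃  
           ┠───────────────────────────────┨  
           ┃                              0┃  
           ┃┌───┬───┬───┬───┐              ┃  
           ┃│ 7 │ 8 │ 9 │ ÷ │              ┃  
           ┃├───┼───┼───┼───┤              ┃  
           ┃│ 4 │ 5 │ 6 │ × │              ┃  
           ┃├───┼───┼───┼───┤              ┃  
           ┃│ 1 │ 2 │ 3 │ - │              ┃  
           ┃├───┼───┼───┼───┤              ┃  
           ┃│ 0 │ . │ = │ + │              ┃  
           ┃├───┼───┼───┼───┤              ┃  
           ┃│ C │ MC│ MR│ M+│              ┃  
           ┃└───┴───┴───┴───┘              ┃  


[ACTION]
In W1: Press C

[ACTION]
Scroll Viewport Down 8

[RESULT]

           ┃┌───┬───┬───┬───┐              ┃  
           ┃│ 7 │ 8 │ 9 │ ÷ │              ┃  
           ┃├───┼───┼───┼───┤              ┃  
           ┃│ 4 │ 5 │ 6 │ × │              ┃  
           ┃├───┼───┼───┼───┤              ┃  
           ┃│ 1 │ 2 │ 3 │ - │              ┃  
           ┃├───┼───┼───┼───┤              ┃  
           ┃│ 0 │ . │ = │ + │              ┃  
           ┃├───┼───┼───┼───┤              ┃  
           ┃│ C │ MC│ MR│ M+│              ┃  
           ┃└───┴───┴───┴───┘              ┃  
           ┃                               ┃  
           ┗━━━━━━━━━━━━━━━━━━━━━━━━━━━━━━━┛  
                                              


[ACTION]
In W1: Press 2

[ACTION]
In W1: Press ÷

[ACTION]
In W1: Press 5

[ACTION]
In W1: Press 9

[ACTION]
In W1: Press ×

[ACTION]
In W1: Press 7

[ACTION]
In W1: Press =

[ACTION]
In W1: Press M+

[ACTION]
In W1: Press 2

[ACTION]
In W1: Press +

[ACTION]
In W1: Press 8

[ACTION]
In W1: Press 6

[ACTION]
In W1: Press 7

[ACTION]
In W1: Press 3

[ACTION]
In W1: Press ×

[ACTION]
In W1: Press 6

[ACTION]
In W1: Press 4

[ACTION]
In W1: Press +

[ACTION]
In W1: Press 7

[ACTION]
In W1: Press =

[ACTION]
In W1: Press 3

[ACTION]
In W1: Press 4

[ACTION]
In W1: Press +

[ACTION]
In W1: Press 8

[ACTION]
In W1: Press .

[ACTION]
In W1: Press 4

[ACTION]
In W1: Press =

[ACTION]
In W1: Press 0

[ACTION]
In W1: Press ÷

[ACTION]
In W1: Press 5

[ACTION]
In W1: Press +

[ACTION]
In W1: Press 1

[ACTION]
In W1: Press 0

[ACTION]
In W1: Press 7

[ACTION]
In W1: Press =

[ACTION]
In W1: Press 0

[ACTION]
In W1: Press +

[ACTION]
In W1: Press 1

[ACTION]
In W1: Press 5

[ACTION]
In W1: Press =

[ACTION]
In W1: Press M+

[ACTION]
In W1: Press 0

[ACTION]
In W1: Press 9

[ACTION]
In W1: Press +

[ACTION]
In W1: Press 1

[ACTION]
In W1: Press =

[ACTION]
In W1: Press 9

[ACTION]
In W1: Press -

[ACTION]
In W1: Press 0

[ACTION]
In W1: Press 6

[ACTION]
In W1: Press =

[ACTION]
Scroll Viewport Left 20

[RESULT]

                   ┃┌───┬───┬───┬───┐         
                   ┃│ 7 │ 8 │ 9 │ ÷ │         
                   ┃├───┼───┼───┼───┤         
                   ┃│ 4 │ 5 │ 6 │ × │         
                   ┃├───┼───┼───┼───┤         
                   ┃│ 1 │ 2 │ 3 │ - │         
                   ┃├───┼───┼───┼───┤         
                   ┃│ 0 │ . │ = │ + │         
                   ┃├───┼───┼───┼───┤         
                   ┃│ C │ MC│ MR│ M+│         
                   ┃└───┴───┴───┴───┘         
                   ┃                          
                   ┗━━━━━━━━━━━━━━━━━━━━━━━━━━
                                              


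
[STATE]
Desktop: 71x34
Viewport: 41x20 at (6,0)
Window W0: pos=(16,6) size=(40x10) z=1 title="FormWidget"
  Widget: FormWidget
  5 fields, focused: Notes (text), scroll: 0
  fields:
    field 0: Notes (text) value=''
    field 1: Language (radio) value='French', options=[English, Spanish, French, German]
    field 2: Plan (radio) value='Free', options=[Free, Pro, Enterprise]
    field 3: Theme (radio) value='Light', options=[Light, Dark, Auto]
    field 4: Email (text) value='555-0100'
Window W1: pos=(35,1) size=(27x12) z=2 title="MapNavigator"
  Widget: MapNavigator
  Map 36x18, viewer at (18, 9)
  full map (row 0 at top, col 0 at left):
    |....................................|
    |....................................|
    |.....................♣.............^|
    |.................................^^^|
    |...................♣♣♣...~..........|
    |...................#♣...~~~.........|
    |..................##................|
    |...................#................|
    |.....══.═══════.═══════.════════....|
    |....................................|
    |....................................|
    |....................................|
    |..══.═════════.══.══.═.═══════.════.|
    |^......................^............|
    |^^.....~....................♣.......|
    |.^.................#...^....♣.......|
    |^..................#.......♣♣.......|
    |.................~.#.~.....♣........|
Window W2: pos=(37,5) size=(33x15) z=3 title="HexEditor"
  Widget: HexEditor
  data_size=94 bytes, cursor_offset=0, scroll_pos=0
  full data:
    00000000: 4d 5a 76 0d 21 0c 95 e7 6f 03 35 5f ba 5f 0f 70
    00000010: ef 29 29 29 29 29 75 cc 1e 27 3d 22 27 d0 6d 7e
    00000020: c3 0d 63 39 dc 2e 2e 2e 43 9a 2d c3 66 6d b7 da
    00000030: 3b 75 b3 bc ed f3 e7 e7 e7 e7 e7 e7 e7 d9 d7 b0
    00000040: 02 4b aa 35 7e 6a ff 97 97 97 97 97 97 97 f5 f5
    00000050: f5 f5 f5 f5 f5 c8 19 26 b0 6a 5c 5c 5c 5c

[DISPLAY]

                                         
                             ┏━━━━━━━━━━━
                             ┃ MapNavigat
                             ┠───────────
                             ┃...........
                             ┃.┏━━━━━━━━━
          ┏━━━━━━━━━━━━━━━━━━┃.┃ HexEdito
          ┃ FormWidget       ┃═┠─────────
          ┠──────────────────┃.┃00000000 
          ┃> Notes:      [   ┃.┃00000010 
          ┃  Language:   ( ) ┃.┃00000020 
          ┃  Plan:       (●) ┃═┃00000030 
          ┃  Theme:      (●) ┗━┃00000040 
          ┃  Email:      [555-0┃00000050 
          ┃                    ┃         
          ┗━━━━━━━━━━━━━━━━━━━━┃         
                               ┃         
                               ┃         
                               ┃         
                               ┗━━━━━━━━━


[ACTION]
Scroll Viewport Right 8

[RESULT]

                                         
                     ┏━━━━━━━━━━━━━━━━━━━
                     ┃ MapNavigator      
                     ┠───────────────────
                     ┃.............#♣...~
                     ┃.┏━━━━━━━━━━━━━━━━━
  ┏━━━━━━━━━━━━━━━━━━┃.┃ HexEditor       
  ┃ FormWidget       ┃═┠─────────────────
  ┠──────────────────┃.┃00000000  4D 5a 7
  ┃> Notes:      [   ┃.┃00000010  ef 29 2
  ┃  Language:   ( ) ┃.┃00000020  c3 0d 6
  ┃  Plan:       (●) ┃═┃00000030  3b 75 b
  ┃  Theme:      (●) ┗━┃00000040  02 4b a
  ┃  Email:      [555-0┃00000050  f5 f5 f
  ┃                    ┃                 
  ┗━━━━━━━━━━━━━━━━━━━━┃                 
                       ┃                 
                       ┃                 
                       ┃                 
                       ┗━━━━━━━━━━━━━━━━━


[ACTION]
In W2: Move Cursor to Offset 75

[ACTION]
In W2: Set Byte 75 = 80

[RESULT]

                                         
                     ┏━━━━━━━━━━━━━━━━━━━
                     ┃ MapNavigator      
                     ┠───────────────────
                     ┃.............#♣...~
                     ┃.┏━━━━━━━━━━━━━━━━━
  ┏━━━━━━━━━━━━━━━━━━┃.┃ HexEditor       
  ┃ FormWidget       ┃═┠─────────────────
  ┠──────────────────┃.┃00000000  4d 5a 7
  ┃> Notes:      [   ┃.┃00000010  ef 29 2
  ┃  Language:   ( ) ┃.┃00000020  c3 0d 6
  ┃  Plan:       (●) ┃═┃00000030  3b 75 b
  ┃  Theme:      (●) ┗━┃00000040  02 4b a
  ┃  Email:      [555-0┃00000050  f5 f5 f
  ┃                    ┃                 
  ┗━━━━━━━━━━━━━━━━━━━━┃                 
                       ┃                 
                       ┃                 
                       ┃                 
                       ┗━━━━━━━━━━━━━━━━━


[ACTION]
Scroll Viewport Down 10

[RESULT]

  ┃  Language:   ( ) ┃.┃00000020  c3 0d 6
  ┃  Plan:       (●) ┃═┃00000030  3b 75 b
  ┃  Theme:      (●) ┗━┃00000040  02 4b a
  ┃  Email:      [555-0┃00000050  f5 f5 f
  ┃                    ┃                 
  ┗━━━━━━━━━━━━━━━━━━━━┃                 
                       ┃                 
                       ┃                 
                       ┃                 
                       ┗━━━━━━━━━━━━━━━━━
                                         
                                         
                                         
                                         
                                         
                                         
                                         
                                         
                                         
                                         


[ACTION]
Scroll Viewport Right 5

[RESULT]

Language:   ( ) ┃.┃00000020  c3 0d 63 39 
Plan:       (●) ┃═┃00000030  3b 75 b3 bc 
Theme:      (●) ┗━┃00000040  02 4b aa 35 
Email:      [555-0┃00000050  f5 f5 f5 f5 
                  ┃                      
━━━━━━━━━━━━━━━━━━┃                      
                  ┃                      
                  ┃                      
                  ┃                      
                  ┗━━━━━━━━━━━━━━━━━━━━━━
                                         
                                         
                                         
                                         
                                         
                                         
                                         
                                         
                                         
                                         


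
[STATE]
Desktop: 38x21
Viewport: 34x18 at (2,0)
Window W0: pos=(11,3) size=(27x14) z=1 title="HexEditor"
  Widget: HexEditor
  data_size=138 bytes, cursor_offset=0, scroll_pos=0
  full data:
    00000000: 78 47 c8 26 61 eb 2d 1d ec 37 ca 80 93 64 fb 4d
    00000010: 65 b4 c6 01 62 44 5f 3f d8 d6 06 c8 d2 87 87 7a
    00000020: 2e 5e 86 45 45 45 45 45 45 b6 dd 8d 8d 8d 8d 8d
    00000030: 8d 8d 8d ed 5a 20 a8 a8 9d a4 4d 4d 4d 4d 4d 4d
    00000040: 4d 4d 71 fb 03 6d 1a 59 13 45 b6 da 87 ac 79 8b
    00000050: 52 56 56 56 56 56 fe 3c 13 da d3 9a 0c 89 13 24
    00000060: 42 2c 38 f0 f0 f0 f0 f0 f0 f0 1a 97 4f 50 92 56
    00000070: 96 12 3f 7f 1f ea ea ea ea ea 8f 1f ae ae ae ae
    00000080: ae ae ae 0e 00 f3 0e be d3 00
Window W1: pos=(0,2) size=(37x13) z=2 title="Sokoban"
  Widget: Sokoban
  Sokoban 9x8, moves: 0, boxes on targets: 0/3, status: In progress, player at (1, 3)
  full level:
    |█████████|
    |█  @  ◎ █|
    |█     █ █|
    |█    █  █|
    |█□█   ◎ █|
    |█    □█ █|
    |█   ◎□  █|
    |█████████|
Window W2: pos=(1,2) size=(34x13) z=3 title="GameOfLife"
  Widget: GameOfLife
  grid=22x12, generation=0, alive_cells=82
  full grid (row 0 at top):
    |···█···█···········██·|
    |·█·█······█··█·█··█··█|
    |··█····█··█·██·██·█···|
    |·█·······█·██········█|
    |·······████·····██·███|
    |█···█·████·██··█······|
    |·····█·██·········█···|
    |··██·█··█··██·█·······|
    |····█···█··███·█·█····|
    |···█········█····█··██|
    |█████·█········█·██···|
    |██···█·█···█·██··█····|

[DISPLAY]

                                  
                                  
━━━━━━━━━━━━━━━━━━━━━━━━━━━━━━━━┓━
 GameOfLife                     ┃ 
────────────────────────────────┨─
Gen: 0                          ┃ 
··█····█··█·██·██·█···          ┃ 
·█·······█·██········█          ┃ 
·······████·····██·███          ┃ 
█···█·████·██··█······          ┃ 
·····█·██·········█···          ┃ 
··██·█··█··██·█·······          ┃ 
····█···█··███·█·█····          ┃ 
···█········█····█··██          ┃ 
━━━━━━━━━━━━━━━━━━━━━━━━━━━━━━━━┛━
         ┃                        
         ┗━━━━━━━━━━━━━━━━━━━━━━━━
                                  


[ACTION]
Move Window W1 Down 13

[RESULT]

                                  
                                  
━━━━━━━━━━━━━━━━━━━━━━━━━━━━━━━━┓ 
 GameOfLife                     ┃━
────────────────────────────────┨ 
Gen: 0                          ┃─
··█····█··█·██·██·█···          ┃1
·█·······█·██········█          ┃2
·······████·····██·███          ┃━
█···█·████·██··█······          ┃ 
·····█·██·········█···          ┃─
··██·█··█··██·█·······          ┃ 
····█···█··███·█·█····          ┃ 
···█········█····█··██          ┃ 
━━━━━━━━━━━━━━━━━━━━━━━━━━━━━━━━┛ 
□█   ◎ █                          
    □█ █                          
   ◎□  █                          


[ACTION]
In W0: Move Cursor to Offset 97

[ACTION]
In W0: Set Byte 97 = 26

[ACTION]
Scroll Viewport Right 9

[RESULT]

                                  
                                  
━━━━━━━━━━━━━━━━━━━━━━━━━━━━━━┓   
ameOfLife                     ┃━━┓
──────────────────────────────┨  ┃
n: 0                          ┃──┨
█····█··█·██·██·█···          ┃1 ┃
·······█·██········█          ┃2 ┃
·····████·····██·███          ┃━┓┃
··█·████·██··█······          ┃ ┃┃
···█·██·········█···          ┃─┨┃
██·█··█··██·█·······          ┃ ┃┃
··█···█··███·█·█····          ┃ ┃┃
·█········█····█··██          ┃ ┃┃
━━━━━━━━━━━━━━━━━━━━━━━━━━━━━━┛ ┃┃
   ◎ █                          ┃┃
  □█ █                          ┃┛
 ◎□  █                          ┃ 


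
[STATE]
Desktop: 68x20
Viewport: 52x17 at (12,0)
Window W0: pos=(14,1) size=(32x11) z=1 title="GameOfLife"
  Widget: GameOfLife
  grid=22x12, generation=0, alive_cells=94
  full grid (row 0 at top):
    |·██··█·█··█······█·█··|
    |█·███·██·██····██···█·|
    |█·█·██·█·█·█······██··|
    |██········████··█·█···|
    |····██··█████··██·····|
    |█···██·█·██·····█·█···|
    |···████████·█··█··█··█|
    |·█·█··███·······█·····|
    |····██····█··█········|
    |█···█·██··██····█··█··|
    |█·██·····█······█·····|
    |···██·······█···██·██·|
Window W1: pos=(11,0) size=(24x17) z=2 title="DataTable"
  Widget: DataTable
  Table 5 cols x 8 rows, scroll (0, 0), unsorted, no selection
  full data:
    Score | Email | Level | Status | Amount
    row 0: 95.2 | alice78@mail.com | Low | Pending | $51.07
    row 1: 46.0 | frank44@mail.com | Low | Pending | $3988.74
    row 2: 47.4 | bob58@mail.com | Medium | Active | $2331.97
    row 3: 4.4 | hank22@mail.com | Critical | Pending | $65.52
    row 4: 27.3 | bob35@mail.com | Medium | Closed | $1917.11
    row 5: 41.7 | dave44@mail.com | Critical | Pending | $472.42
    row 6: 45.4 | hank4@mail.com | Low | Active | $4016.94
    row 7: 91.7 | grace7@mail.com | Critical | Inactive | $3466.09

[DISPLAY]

━━━━━━━━━━━━━━━━━━━━━━┓                             
 DataTable            ┃━━━━━━━━━━┓                  
──────────────────────┨          ┃                  
Score│Email           ┃──────────┨                  
─────┼────────────────┃          ┃                  
95.2 │alice78@mail.com┃··        ┃                  
46.0 │frank44@mail.com┃··        ┃                  
47.4 │bob58@mail.com  ┃··        ┃                  
4.4  │hank22@mail.com ┃·█        ┃                  
27.3 │bob35@mail.com  ┃··        ┃                  
41.7 │dave44@mail.com ┃··        ┃                  
45.4 │hank4@mail.com  ┃━━━━━━━━━━┛                  
91.7 │grace7@mail.com ┃                             
                      ┃                             
                      ┃                             
                      ┃                             
━━━━━━━━━━━━━━━━━━━━━━┛                             


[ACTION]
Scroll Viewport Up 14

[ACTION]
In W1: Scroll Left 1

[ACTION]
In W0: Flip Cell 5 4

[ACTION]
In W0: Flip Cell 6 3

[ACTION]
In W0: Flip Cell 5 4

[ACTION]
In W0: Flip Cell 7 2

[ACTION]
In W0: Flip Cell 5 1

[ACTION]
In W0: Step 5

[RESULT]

━━━━━━━━━━━━━━━━━━━━━━┓                             
 DataTable            ┃━━━━━━━━━━┓                  
──────────────────────┨          ┃                  
Score│Email           ┃──────────┨                  
─────┼────────────────┃          ┃                  
95.2 │alice78@mail.com┃··        ┃                  
46.0 │frank44@mail.com┃··        ┃                  
47.4 │bob58@mail.com  ┃··        ┃                  
4.4  │hank22@mail.com ┃··        ┃                  
27.3 │bob35@mail.com  ┃··        ┃                  
41.7 │dave44@mail.com ┃··        ┃                  
45.4 │hank4@mail.com  ┃━━━━━━━━━━┛                  
91.7 │grace7@mail.com ┃                             
                      ┃                             
                      ┃                             
                      ┃                             
━━━━━━━━━━━━━━━━━━━━━━┛                             


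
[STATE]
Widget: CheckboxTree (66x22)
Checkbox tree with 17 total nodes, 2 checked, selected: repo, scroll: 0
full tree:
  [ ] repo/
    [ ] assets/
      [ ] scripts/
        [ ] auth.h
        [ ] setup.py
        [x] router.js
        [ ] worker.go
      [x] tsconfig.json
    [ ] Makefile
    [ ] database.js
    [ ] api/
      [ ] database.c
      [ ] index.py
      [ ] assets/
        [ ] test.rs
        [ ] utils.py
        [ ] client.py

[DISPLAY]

>[-] repo/                                                        
   [-] assets/                                                    
     [-] scripts/                                                 
       [ ] auth.h                                                 
       [ ] setup.py                                               
       [x] router.js                                              
       [ ] worker.go                                              
     [x] tsconfig.json                                            
   [ ] Makefile                                                   
   [ ] database.js                                                
   [ ] api/                                                       
     [ ] database.c                                               
     [ ] index.py                                                 
     [ ] assets/                                                  
       [ ] test.rs                                                
       [ ] utils.py                                               
       [ ] client.py                                              
                                                                  
                                                                  
                                                                  
                                                                  
                                                                  


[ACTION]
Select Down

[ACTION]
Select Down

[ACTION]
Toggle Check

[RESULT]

 [-] repo/                                                        
   [x] assets/                                                    
>    [x] scripts/                                                 
       [x] auth.h                                                 
       [x] setup.py                                               
       [x] router.js                                              
       [x] worker.go                                              
     [x] tsconfig.json                                            
   [ ] Makefile                                                   
   [ ] database.js                                                
   [ ] api/                                                       
     [ ] database.c                                               
     [ ] index.py                                                 
     [ ] assets/                                                  
       [ ] test.rs                                                
       [ ] utils.py                                               
       [ ] client.py                                              
                                                                  
                                                                  
                                                                  
                                                                  
                                                                  


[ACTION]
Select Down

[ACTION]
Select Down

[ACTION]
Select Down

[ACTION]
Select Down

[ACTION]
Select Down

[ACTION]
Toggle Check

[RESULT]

 [-] repo/                                                        
   [-] assets/                                                    
     [x] scripts/                                                 
       [x] auth.h                                                 
       [x] setup.py                                               
       [x] router.js                                              
       [x] worker.go                                              
>    [ ] tsconfig.json                                            
   [ ] Makefile                                                   
   [ ] database.js                                                
   [ ] api/                                                       
     [ ] database.c                                               
     [ ] index.py                                                 
     [ ] assets/                                                  
       [ ] test.rs                                                
       [ ] utils.py                                               
       [ ] client.py                                              
                                                                  
                                                                  
                                                                  
                                                                  
                                                                  
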